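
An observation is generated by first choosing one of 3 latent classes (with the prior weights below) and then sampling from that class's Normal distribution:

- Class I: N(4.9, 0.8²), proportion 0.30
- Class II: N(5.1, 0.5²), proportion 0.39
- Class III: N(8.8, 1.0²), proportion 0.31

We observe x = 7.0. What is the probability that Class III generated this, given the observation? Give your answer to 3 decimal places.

0.830

Apply Bayes' rule: the posterior for each component is proportional to its prior times its likelihood at x.
Component likelihoods at x = 7.0:
  f_I = (1/(0.8·√(2π)))·exp(−(7.0−4.9)²/(2·0.8²)) = 0.498678·exp(-3.44531) = 0.0159052
  f_II = (1/(0.5·√(2π)))·exp(−(7.0−5.1)²/(2·0.5²)) = 0.797885·exp(-7.22000) = 0.000583894
  f_III = (1/(1.0·√(2π)))·exp(−(7.0−8.8)²/(2·1.0²)) = 0.398942·exp(-1.62000) = 0.0789502
Prior × likelihood for each component:
  π_I·f_I = 0.30 × 0.0159052 = 0.00477157
  π_II·f_II = 0.39 × 0.000583894 = 0.000227719
  π_III·f_III = 0.31 × 0.0789502 = 0.0244745
Sum: 0.00477157 + 0.000227719 + 0.0244745 = 0.0294738
P(Class III | x) = 0.0244745 / 0.0294738 ≈ 0.830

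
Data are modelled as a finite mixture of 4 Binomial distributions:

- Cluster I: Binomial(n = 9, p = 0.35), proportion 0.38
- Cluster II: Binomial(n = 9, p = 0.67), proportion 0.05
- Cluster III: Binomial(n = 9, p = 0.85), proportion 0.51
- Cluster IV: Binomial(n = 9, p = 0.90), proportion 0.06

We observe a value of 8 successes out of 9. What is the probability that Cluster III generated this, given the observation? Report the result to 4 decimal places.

0.8630

By Bayes' theorem, P(k | x) = w_k f_k(x) / Σ_j w_j f_j(x).
Evaluate each component's likelihood at the observed value:
  p_I = C(9,8)·0.35^8·0.65^1 = 9·0.000225188·0.65 = 0.00131735
  p_II = C(9,8)·0.67^8·0.33^1 = 9·0.0406068·0.33 = 0.120602
  p_III = C(9,8)·0.85^8·0.15^1 = 9·0.272491·0.15 = 0.367862
  p_IV = C(9,8)·0.90^8·0.10^1 = 9·0.430467·0.1 = 0.38742
Weight by the priors:
  w_I·p_I = 0.38 × 0.00131735 = 0.000500592
  w_II·p_II = 0.05 × 0.120602 = 0.00603011
  w_III·p_III = 0.51 × 0.367862 = 0.18761
  w_IV·p_IV = 0.06 × 0.38742 = 0.0232452
Sum: 0.000500592 + 0.00603011 + 0.18761 + 0.0232452 = 0.217386
P(Cluster III | the observation) ≈ 0.8630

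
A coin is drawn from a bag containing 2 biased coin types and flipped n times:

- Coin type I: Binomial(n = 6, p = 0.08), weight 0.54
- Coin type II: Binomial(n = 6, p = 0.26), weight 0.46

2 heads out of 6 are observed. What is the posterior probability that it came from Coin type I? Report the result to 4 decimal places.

0.2098

By Bayes' theorem, P(k | x) = w_k f_k(x) / Σ_j w_j f_j(x).
Binomial probabilities:
  f_I = C(6,2)·0.08^2·0.92^4 = 15·0.0064·0.716393 = 0.0687737
  f_II = C(6,2)·0.26^2·0.74^4 = 15·0.0676·0.299866 = 0.304064
Unnormalised posteriors:
  w_I·f_I = 0.54 × 0.0687737 = 0.0371378
  w_II·f_II = 0.46 × 0.304064 = 0.139869
Normaliser: 0.0371378 + 0.139869 = 0.177007
P(Coin type I | the observation) = 0.0371378 / 0.177007 ≈ 0.2098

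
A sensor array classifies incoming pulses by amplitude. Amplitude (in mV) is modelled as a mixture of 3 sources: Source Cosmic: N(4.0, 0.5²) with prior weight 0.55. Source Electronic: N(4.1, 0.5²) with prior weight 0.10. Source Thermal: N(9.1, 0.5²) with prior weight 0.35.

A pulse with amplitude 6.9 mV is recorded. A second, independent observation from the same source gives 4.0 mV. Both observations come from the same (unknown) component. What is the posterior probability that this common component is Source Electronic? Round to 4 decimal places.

By Bayes' theorem, P(k | x) = π_k f_k(x) / Σ_j π_j f_j(x).
Since both observations come from the same component, the likelihood for component k is f_k(x₁)·f_k(x₂).
  p_Cosmic = [(1/(0.5·√(2π)))·exp(−(6.9−4.0)²/(2·0.5²)) = 0.797885·exp(-16.82000) = 3.95464e-08] × [0.797885] = 3.15535e-08
  p_Electronic = [(1/(0.5·√(2π)))·exp(−(6.9−4.1)²/(2·0.5²)) = 0.797885·exp(-15.68000) = 1.23652e-07] × [0.782085] = 9.67067e-08
  p_Thermal = [(1/(0.5·√(2π)))·exp(−(6.9−9.1)²/(2·0.5²)) = 0.797885·exp(-9.68000) = 4.98849e-05] × [2.04146e-23] = 1.01838e-27
Multiply by the mixture weights:
  π_Cosmic·p_Cosmic = 0.55 × 3.15535e-08 = 1.73544e-08
  π_Electronic·p_Electronic = 0.10 × 9.67067e-08 = 9.67067e-09
  π_Thermal·p_Thermal = 0.35 × 1.01838e-27 = 3.56434e-28
Normaliser: 1.73544e-08 + 9.67067e-09 + 3.56434e-28 = 2.70251e-08
So the posterior for Source Electronic is 9.67067e-09 / 2.70251e-08 ≈ 0.3578.

0.3578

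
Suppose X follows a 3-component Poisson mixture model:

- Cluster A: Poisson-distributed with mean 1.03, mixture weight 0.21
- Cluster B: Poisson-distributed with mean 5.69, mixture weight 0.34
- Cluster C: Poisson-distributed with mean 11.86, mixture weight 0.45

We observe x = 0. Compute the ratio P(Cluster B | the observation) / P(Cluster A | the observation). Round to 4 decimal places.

0.0153

Posterior odds = (π_i f_i(x)) / (π_j f_j(x)); the normalising sum cancels.
Poisson probabilities:
  f_A = 0.357007
  f_B = 0.00337959
  f_C = 7.06753e-06
Odds = (0.34/0.21) × (0.00337959/0.357007) = 1.61905 × 0.00946646 ≈ 0.0153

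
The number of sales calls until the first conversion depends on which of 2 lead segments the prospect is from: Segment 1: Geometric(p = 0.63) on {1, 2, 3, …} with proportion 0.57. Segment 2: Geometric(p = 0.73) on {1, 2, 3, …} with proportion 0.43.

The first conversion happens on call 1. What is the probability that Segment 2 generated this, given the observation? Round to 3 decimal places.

Posterior ∝ prior × likelihood, so P(k | x) ∝ w_k f_k(x); normalise over all components.
Geometric probabilities:
  f_1 = 0.63
  f_2 = 0.73
Multiply by the mixture weights:
  w_1·f_1 = 0.57 × 0.63 = 0.3591
  w_2·f_2 = 0.43 × 0.73 = 0.3139
Marginal: 0.3591 + 0.3139 = 0.673
P(Segment 2 | 1) = 0.3139 / 0.673 ≈ 0.466

0.466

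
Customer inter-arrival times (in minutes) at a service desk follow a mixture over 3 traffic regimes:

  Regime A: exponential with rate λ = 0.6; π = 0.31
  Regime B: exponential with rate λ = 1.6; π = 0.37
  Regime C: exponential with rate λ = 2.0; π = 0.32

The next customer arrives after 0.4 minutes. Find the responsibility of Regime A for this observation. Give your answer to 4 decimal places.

0.1961

The responsibility of component k is P(Z=k) f_k(x) divided by Σ_j P(Z=j) f_j(x).
Component likelihoods at x = 0.4 minutes:
  L_A = 0.6·e^(−0.6·0.4) = 0.6·e^(−0.2400) = 0.471977
  L_B = 1.6·e^(−1.6·0.4) = 1.6·e^(−0.6400) = 0.843668
  L_C = 2.0·e^(−2.0·0.4) = 2.0·e^(−0.8000) = 0.898658
Prior × likelihood for each component:
  P(Z=A)·L_A = 0.31 × 0.471977 = 0.146313
  P(Z=B)·L_B = 0.37 × 0.843668 = 0.312157
  P(Z=C)·L_C = 0.32 × 0.898658 = 0.287571
Marginal: 0.146313 + 0.312157 + 0.287571 = 0.74604
So the posterior for Regime A is 0.146313 / 0.74604 ≈ 0.1961.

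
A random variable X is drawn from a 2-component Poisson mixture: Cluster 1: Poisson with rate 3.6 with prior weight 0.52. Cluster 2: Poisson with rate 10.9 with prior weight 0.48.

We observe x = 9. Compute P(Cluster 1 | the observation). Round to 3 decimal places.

0.070

By Bayes' theorem, P(k | x) = w_k f_k(x) / Σ_j w_j f_j(x).
Component likelihoods at x = 9:
  L_1 = e^(−3.6)·3.6^9/9! = 0.00764715
  L_2 = e^(−10.9)·10.9^9/9! = 0.110475
Weight by the priors:
  w_1·L_1 = 0.52 × 0.00764715 = 0.00397652
  w_2·L_2 = 0.48 × 0.110475 = 0.0530282
Marginal: 0.00397652 + 0.0530282 = 0.0570047
P(Cluster 1 | x) = 0.00397652 / 0.0570047 ≈ 0.070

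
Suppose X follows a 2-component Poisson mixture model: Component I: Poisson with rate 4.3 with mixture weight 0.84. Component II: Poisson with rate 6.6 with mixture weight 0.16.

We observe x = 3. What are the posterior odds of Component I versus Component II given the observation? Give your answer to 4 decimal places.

Posterior odds = (w_i f_i(x)) / (w_j f_j(x)); the normalising sum cancels.
Evaluate each component's likelihood at the observed value:
  p_I = 0.179799
  p_II = 0.0651834
Posterior odds = (w_I·p_I) / (w_II·p_II) = (0.84·0.179799) / (0.16·0.0651834) = 0.151031 / 0.0104293 ≈ 14.4814

14.4814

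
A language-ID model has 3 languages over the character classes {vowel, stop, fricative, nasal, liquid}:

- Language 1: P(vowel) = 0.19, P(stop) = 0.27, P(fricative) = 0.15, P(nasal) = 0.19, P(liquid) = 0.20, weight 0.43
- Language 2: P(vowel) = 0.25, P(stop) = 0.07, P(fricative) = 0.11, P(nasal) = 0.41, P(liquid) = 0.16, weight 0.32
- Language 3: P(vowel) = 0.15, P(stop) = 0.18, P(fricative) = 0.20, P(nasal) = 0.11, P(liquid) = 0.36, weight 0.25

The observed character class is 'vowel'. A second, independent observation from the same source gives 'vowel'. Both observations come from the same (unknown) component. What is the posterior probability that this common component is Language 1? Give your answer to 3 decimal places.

0.377

The responsibility of component k is w_k f_k(x) divided by Σ_j w_j f_j(x).
Since both observations come from the same component, the likelihood for component k is f_k(x₁)·f_k(x₂).
  f_1 = [P(vowel | comp) = 0.19] × [0.19] = 0.0361
  f_2 = [P(vowel | comp) = 0.25] × [0.25] = 0.0625
  f_3 = [P(vowel | comp) = 0.15] × [0.15] = 0.0225
Weight by the priors:
  w_1·f_1 = 0.43 × 0.0361 = 0.015523
  w_2·f_2 = 0.32 × 0.0625 = 0.02
  w_3·f_3 = 0.25 × 0.0225 = 0.005625
Sum: 0.015523 + 0.02 + 0.005625 = 0.041148
So the posterior for Language 1 is 0.015523 / 0.041148 ≈ 0.377.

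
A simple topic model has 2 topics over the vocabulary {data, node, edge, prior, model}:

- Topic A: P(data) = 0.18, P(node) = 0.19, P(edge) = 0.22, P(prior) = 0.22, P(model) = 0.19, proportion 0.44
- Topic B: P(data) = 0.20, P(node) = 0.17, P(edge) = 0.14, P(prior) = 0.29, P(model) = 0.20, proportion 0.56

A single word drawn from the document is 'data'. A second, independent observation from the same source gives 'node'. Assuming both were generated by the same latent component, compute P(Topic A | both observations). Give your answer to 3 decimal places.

0.441

The responsibility of component k is π_k f_k(x) divided by Σ_j π_j f_j(x).
Since both observations come from the same component, the likelihood for component k is f_k(x₁)·f_k(x₂).
  L_A = [0.18] × [0.19] = 0.0342
  L_B = [0.2] × [0.17] = 0.034
Unnormalised posteriors:
  π_A·L_A = 0.44 × 0.0342 = 0.015048
  π_B·L_B = 0.56 × 0.034 = 0.01904
Evidence: 0.015048 + 0.01904 = 0.034088
So the posterior for Topic A is 0.015048 / 0.034088 ≈ 0.441.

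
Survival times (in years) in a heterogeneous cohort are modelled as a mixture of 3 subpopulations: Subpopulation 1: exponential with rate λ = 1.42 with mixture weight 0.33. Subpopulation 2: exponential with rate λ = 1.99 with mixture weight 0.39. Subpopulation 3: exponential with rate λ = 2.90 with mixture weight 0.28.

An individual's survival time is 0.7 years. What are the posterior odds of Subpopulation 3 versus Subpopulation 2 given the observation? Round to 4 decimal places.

0.5533

Posterior odds = (P(Z=i) f_i(x)) / (P(Z=j) f_j(x)); the normalising sum cancels.
Exponential densities:
  p_1 = 1.42·e^(−1.42·0.7) = 1.42·e^(−0.9940) = 0.525533
  p_2 = 1.99·e^(−1.99·0.7) = 1.99·e^(−1.3930) = 0.494175
  p_3 = 2.90·e^(−2.90·0.7) = 2.90·e^(−2.0300) = 0.380873
Posterior odds = (P(Z=3)·p_3) / (P(Z=2)·p_2) = (0.28·0.380873) / (0.39·0.494175) = 0.106644 / 0.192728 ≈ 0.5533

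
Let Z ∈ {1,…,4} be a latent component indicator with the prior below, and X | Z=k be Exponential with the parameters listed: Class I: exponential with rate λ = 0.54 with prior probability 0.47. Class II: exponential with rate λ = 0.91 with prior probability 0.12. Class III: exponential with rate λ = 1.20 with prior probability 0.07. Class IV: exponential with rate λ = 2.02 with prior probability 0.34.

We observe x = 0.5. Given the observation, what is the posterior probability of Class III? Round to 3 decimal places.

P(component k | x) = π_k·f_k(x) / marginal(x), where marginal(x) = Σ_j π_j·f_j(x).
Exponential densities:
  L_I = 0.412225
  L_II = 0.577348
  L_III = 0.658574
  L_IV = 0.735722
Multiply by the mixture weights:
  π_I·L_I = 0.47 × 0.412225 = 0.193746
  π_II·L_II = 0.12 × 0.577348 = 0.0692817
  π_III·L_III = 0.07 × 0.658574 = 0.0461002
  π_IV·L_IV = 0.34 × 0.735722 = 0.250146
Marginal: 0.193746 + 0.0692817 + 0.0461002 + 0.250146 = 0.559273
So the posterior for Class III is 0.0461002 / 0.559273 ≈ 0.082.

0.082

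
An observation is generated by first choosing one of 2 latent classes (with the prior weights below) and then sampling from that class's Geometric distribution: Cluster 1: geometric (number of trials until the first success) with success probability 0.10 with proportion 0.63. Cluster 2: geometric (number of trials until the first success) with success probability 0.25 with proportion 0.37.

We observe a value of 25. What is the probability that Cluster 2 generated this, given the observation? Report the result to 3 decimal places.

Posterior ∝ prior × likelihood, so P(k | x) ∝ π_k f_k(x); normalise over all components.
Evaluate each component's likelihood at the observed value:
  f_1 = 0.10·(1−0.10)^24 = 0.10·0.0797664 = 0.00797664
  f_2 = 0.25·(1−0.25)^24 = 0.25·0.00100339 = 0.000250848
Prior × likelihood for each component:
  π_1·f_1 = 0.63 × 0.00797664 = 0.00502529
  π_2·f_2 = 0.37 × 0.000250848 = 9.28137e-05
Evidence: 0.00502529 + 9.28137e-05 = 0.0051181
Responsibility of Cluster 2: 9.28137e-05 / 0.0051181 ≈ 0.018

0.018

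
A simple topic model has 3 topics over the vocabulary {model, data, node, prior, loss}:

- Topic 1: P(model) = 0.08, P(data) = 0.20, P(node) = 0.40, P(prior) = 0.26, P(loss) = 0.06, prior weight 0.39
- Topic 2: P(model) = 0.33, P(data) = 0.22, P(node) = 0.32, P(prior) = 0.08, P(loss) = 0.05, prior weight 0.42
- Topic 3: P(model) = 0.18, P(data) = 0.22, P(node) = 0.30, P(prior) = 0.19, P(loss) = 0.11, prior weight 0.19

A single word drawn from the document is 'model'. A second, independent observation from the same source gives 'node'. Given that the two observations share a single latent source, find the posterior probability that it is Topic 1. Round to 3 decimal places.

P(component k | x) = π_k·f_k(x) / marginal(x), where marginal(x) = Σ_j π_j·f_j(x).
Since both observations come from the same component, the likelihood for component k is f_k(x₁)·f_k(x₂).
  f_1 = [P(model | comp) = 0.08] × [0.4] = 0.032
  f_2 = [P(model | comp) = 0.33] × [0.32] = 0.1056
  f_3 = [P(model | comp) = 0.18] × [0.3] = 0.054
Prior × likelihood for each component:
  π_1·f_1 = 0.39 × 0.032 = 0.01248
  π_2·f_2 = 0.42 × 0.1056 = 0.044352
  π_3·f_3 = 0.19 × 0.054 = 0.01026
Denominator: 0.01248 + 0.044352 + 0.01026 = 0.067092
P(Topic 1 | x) ≈ 0.186

0.186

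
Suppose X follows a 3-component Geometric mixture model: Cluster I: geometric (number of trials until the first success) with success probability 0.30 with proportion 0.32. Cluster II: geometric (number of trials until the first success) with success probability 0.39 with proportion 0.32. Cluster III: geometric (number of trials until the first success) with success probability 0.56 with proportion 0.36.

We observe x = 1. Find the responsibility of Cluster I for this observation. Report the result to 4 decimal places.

The responsibility of component k is P(Z=k) f_k(x) divided by Σ_j P(Z=j) f_j(x).
Evaluate each component's likelihood at the observed value:
  p_I = 0.30·(1−0.30)^0 = 0.30·1 = 0.3
  p_II = 0.39·(1−0.39)^0 = 0.39·1 = 0.39
  p_III = 0.56·(1−0.56)^0 = 0.56·1 = 0.56
Prior × likelihood for each component:
  P(Z=I)·p_I = 0.32 × 0.3 = 0.096
  P(Z=II)·p_II = 0.32 × 0.39 = 0.1248
  P(Z=III)·p_III = 0.36 × 0.56 = 0.2016
Marginal: 0.096 + 0.1248 + 0.2016 = 0.4224
P(Cluster I | data) = 0.096 / 0.4224 ≈ 0.2273

0.2273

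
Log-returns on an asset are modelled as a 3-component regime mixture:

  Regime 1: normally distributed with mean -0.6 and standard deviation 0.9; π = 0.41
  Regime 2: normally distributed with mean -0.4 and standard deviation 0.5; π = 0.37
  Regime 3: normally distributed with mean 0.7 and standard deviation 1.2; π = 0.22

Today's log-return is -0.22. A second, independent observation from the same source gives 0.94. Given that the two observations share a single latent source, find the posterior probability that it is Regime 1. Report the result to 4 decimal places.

By Bayes' theorem, P(k | x) = π_k f_k(x) / Σ_j π_j f_j(x).
Since both observations come from the same component, the likelihood for component k is f_k(x₁)·f_k(x₂).
  f_1 = [(1/(0.9·√(2π)))·exp(−(-0.22−-0.6)²/(2·0.9²)) = 0.443269·exp(-0.08914) = 0.405468] × [0.102537] = 0.0415756
  f_2 = [(1/(0.5·√(2π)))·exp(−(-0.22−-0.4)²/(2·0.5²)) = 0.797885·exp(-0.06480) = 0.747821] × [0.0219939] = 0.0164475
  f_3 = [(1/(1.2·√(2π)))·exp(−(-0.22−0.7)²/(2·1.2²)) = 0.332452·exp(-0.29389) = 0.247796] × [0.325869] = 0.0807491
Unnormalised posteriors:
  π_1·f_1 = 0.41 × 0.0415756 = 0.017046
  π_2·f_2 = 0.37 × 0.0164475 = 0.00608557
  π_3·f_3 = 0.22 × 0.0807491 = 0.0177648
Sum: 0.017046 + 0.00608557 + 0.0177648 = 0.0408963
P(Regime 1 | data) ≈ 0.4168

0.4168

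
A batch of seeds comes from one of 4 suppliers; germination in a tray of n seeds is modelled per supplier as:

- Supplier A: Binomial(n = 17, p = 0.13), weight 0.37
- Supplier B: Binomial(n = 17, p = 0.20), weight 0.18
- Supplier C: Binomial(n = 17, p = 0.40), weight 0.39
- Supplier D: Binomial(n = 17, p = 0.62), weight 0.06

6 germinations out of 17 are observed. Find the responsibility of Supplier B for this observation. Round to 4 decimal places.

0.1364

Apply Bayes' rule: the posterior for each component is proportional to its prior times its likelihood at x.
Component likelihoods at x = 6 germinations out of 17:
  L_A = 0.0129108
  L_B = 0.0680378
  L_C = 0.183909
  L_D = 0.0167707
Prior × likelihood for each component:
  π_A·L_A = 0.37 × 0.0129108 = 0.00477699
  π_B·L_B = 0.18 × 0.0680378 = 0.0122468
  π_C·L_C = 0.39 × 0.183909 = 0.0717247
  π_D·L_D = 0.06 × 0.0167707 = 0.00100624
Denominator: 0.00477699 + 0.0122468 + 0.0717247 + 0.00100624 = 0.0897547
P(Supplier B | 6 germinations out of 17) ≈ 0.1364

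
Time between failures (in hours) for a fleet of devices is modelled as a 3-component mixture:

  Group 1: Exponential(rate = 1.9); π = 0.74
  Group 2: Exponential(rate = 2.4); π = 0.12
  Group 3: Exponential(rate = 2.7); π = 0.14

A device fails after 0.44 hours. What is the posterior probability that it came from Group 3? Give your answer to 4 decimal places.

0.1397

Apply Bayes' rule: the posterior for each component is proportional to its prior times its likelihood at x.
Exponential densities:
  p_1 = 1.9·e^(−1.9·0.44) = 1.9·e^(−0.8360) = 0.823538
  p_2 = 2.4·e^(−2.4·0.44) = 2.4·e^(−1.0560) = 0.834827
  p_3 = 2.7·e^(−2.7·0.44) = 2.7·e^(−1.1880) = 0.823042
Prior × likelihood for each component:
  π_1·p_1 = 0.74 × 0.823538 = 0.609418
  π_2·p_2 = 0.12 × 0.834827 = 0.100179
  π_3·p_3 = 0.14 × 0.823042 = 0.115226
Denominator: 0.609418 + 0.100179 + 0.115226 = 0.824823
Responsibility of Group 3: 0.115226 / 0.824823 ≈ 0.1397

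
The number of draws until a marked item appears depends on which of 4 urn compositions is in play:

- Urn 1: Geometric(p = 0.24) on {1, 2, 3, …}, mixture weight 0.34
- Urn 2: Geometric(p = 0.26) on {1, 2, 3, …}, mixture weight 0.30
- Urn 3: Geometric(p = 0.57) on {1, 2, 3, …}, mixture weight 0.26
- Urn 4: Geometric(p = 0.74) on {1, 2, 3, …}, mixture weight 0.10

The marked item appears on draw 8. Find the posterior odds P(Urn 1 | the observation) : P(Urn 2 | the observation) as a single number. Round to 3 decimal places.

Posterior odds = (π_i f_i(x)) / (π_j f_j(x)); the normalising sum cancels.
Component likelihoods at x = 8:
  f_1 = 0.0351485
  f_2 = 0.0315933
  f_3 = 0.00154937
  f_4 = 5.94354e-05
Posterior odds = (π_1·f_1) / (π_2·f_2) = (0.34·0.0351485) / (0.30·0.0315933) = 0.0119505 / 0.009478 ≈ 1.261

1.261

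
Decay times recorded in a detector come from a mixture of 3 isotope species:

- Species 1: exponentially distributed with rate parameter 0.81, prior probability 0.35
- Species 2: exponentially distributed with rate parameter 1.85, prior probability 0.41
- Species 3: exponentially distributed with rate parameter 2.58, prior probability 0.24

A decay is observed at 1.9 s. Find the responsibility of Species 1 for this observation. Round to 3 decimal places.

0.691

P(component k | x) = P(Z=k)·f_k(x) / marginal(x), where marginal(x) = Σ_j P(Z=j)·f_j(x).
Evaluate each component's likelihood at the observed value:
  f_1 = 0.173822
  f_2 = 0.0550334
  f_3 = 0.0191738
Prior × likelihood for each component:
  P(Z=1)·f_1 = 0.35 × 0.173822 = 0.0608378
  P(Z=2)·f_2 = 0.41 × 0.0550334 = 0.0225637
  P(Z=3)·f_3 = 0.24 × 0.0191738 = 0.00460171
Marginal: 0.0608378 + 0.0225637 + 0.00460171 = 0.0880033
Responsibility of Species 1: 0.0608378 / 0.0880033 ≈ 0.691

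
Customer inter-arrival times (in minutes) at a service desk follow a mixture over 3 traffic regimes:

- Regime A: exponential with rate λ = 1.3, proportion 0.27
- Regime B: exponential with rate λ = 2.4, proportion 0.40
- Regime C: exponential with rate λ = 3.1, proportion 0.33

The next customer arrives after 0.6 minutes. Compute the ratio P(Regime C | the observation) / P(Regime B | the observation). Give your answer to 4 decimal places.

Posterior odds = (π_i f_i(x)) / (π_j f_j(x)); the normalising sum cancels.
Component likelihoods at x = 0.6 minutes:
  L_A = 1.3·e^(−1.3·0.6) = 1.3·e^(−0.7800) = 0.595928
  L_B = 2.4·e^(−2.4·0.6) = 2.4·e^(−1.4400) = 0.568627
  L_C = 3.1·e^(−3.1·0.6) = 3.1·e^(−1.8600) = 0.482585
Posterior odds = (π_C·L_C) / (π_B·L_B) = (0.33·0.482585) / (0.40·0.568627) = 0.159253 / 0.227451 ≈ 0.7002

0.7002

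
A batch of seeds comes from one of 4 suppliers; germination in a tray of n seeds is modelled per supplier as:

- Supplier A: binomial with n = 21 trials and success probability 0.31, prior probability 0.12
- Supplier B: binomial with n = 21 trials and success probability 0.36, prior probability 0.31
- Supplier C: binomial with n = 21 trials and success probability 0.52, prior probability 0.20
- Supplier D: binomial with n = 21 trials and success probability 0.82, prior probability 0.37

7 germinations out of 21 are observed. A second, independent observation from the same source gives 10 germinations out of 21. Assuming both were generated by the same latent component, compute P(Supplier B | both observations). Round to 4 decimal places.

By Bayes' theorem, P(k | x) = w_k f_k(x) / Σ_j w_j f_j(x).
Since both observations come from the same component, the likelihood for component k is f_k(x₁)·f_k(x₂).
  f_A = [C(21,7)·0.31^7·0.69^14 = 116280·0.000275126·0.00554482 = 0.177388] × [0.0487958] = 0.00865578
  f_B = [C(21,7)·0.36^7·0.64^14 = 116280·0.000783642·0.00193428 = 0.176255] × [0.0951546] = 0.0167715
  f_C = [C(21,7)·0.52^7·0.48^14 = 116280·0.0102807·3.44649e-05 = 0.0412008] × [0.158896] = 0.00654663
  f_D = [C(21,7)·0.82^7·0.18^14 = 116280·0.249285·3.74813e-11 = 1.08647e-06] × [0.000311574] = 3.38515e-10
Multiply by the mixture weights:
  w_A·f_A = 0.12 × 0.00865578 = 0.00103869
  w_B·f_B = 0.31 × 0.0167715 = 0.00519917
  w_C·f_C = 0.20 × 0.00654663 = 0.00130933
  w_D·f_D = 0.37 × 3.38515e-10 = 1.25251e-10
Normaliser: 0.00103869 + 0.00519917 + 0.00130933 + 1.25251e-10 = 0.00754719
P(Supplier B | data) ≈ 0.6889

0.6889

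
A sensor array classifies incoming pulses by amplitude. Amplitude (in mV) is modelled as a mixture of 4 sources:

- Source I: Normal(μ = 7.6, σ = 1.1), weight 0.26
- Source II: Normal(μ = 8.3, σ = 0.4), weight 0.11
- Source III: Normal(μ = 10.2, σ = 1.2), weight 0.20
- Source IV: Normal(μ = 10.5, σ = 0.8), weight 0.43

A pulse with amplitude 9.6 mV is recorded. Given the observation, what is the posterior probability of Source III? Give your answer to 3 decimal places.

0.307

Posterior ∝ prior × likelihood, so P(k | x) ∝ w_k f_k(x); normalise over all components.
Component likelihoods at x = 9.6 mV:
  L_I = 0.0694505
  L_II = 0.00507262
  L_III = 0.293388
  L_IV = 0.264846
Weight by the priors:
  w_I·L_I = 0.26 × 0.0694505 = 0.0180571
  w_II·L_II = 0.11 × 0.00507262 = 0.000557988
  w_III·L_III = 0.20 × 0.293388 = 0.0586776
  w_IV·L_IV = 0.43 × 0.264846 = 0.113884
Marginal: 0.0180571 + 0.000557988 + 0.0586776 + 0.113884 = 0.191176
Responsibility of Source III: 0.0586776 / 0.191176 ≈ 0.307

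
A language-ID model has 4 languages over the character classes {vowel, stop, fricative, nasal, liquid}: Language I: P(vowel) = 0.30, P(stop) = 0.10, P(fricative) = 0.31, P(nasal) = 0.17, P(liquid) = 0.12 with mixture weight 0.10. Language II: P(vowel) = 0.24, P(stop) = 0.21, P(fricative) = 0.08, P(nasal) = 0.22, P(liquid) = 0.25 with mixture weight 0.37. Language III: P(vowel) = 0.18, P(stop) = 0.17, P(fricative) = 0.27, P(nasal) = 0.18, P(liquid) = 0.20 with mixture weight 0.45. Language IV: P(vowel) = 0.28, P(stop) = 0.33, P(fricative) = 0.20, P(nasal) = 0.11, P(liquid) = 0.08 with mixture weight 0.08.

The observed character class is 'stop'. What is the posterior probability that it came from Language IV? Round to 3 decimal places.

0.139

Posterior ∝ prior × likelihood, so P(k | x) ∝ P(Z=k) f_k(x); normalise over all components.
Evaluate each component's likelihood at the observed value:
  p_I = 0.1
  p_II = 0.21
  p_III = 0.17
  p_IV = 0.33
Unnormalised posteriors:
  P(Z=I)·p_I = 0.10 × 0.1 = 0.01
  P(Z=II)·p_II = 0.37 × 0.21 = 0.0777
  P(Z=III)·p_III = 0.45 × 0.17 = 0.0765
  P(Z=IV)·p_IV = 0.08 × 0.33 = 0.0264
Normaliser: 0.01 + 0.0777 + 0.0765 + 0.0264 = 0.1906
So the posterior for Language IV is 0.0264 / 0.1906 ≈ 0.139.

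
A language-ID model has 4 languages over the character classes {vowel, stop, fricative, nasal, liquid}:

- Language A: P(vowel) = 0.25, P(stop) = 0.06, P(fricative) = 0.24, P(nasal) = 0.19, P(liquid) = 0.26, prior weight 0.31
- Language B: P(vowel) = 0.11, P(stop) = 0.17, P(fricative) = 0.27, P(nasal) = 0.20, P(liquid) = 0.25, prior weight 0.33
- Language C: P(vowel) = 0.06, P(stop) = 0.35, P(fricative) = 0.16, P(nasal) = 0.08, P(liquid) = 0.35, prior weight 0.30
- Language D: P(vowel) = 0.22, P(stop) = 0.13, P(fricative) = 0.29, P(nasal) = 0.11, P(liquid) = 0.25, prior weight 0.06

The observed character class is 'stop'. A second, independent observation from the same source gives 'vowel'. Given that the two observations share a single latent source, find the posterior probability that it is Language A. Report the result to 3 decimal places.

The responsibility of component k is P(Z=k) f_k(x) divided by Σ_j P(Z=j) f_j(x).
Since both observations come from the same component, the likelihood for component k is f_k(x₁)·f_k(x₂).
  p_A = [P(stop | comp) = 0.06] × [0.25] = 0.015
  p_B = [P(stop | comp) = 0.17] × [0.11] = 0.0187
  p_C = [P(stop | comp) = 0.35] × [0.06] = 0.021
  p_D = [P(stop | comp) = 0.13] × [0.22] = 0.0286
Prior × likelihood for each component:
  P(Z=A)·p_A = 0.31 × 0.015 = 0.00465
  P(Z=B)·p_B = 0.33 × 0.0187 = 0.006171
  P(Z=C)·p_C = 0.30 × 0.021 = 0.0063
  P(Z=D)·p_D = 0.06 × 0.0286 = 0.001716
Evidence: 0.00465 + 0.006171 + 0.0063 + 0.001716 = 0.018837
P(Language A | x₁, x₂) ≈ 0.247

0.247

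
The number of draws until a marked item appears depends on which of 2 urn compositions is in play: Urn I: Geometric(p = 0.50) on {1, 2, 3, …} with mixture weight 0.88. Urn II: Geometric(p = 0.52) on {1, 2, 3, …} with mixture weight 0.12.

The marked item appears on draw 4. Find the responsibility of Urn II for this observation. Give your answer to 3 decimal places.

By Bayes' theorem, P(k | x) = P(Z=k) f_k(x) / Σ_j P(Z=j) f_j(x).
Geometric probabilities:
  f_I = 0.0625
  f_II = 0.0575078
Weight by the priors:
  P(Z=I)·f_I = 0.88 × 0.0625 = 0.055
  P(Z=II)·f_II = 0.12 × 0.0575078 = 0.00690094
Sum: 0.055 + 0.00690094 = 0.0619009
P(Urn II | 4) ≈ 0.111

0.111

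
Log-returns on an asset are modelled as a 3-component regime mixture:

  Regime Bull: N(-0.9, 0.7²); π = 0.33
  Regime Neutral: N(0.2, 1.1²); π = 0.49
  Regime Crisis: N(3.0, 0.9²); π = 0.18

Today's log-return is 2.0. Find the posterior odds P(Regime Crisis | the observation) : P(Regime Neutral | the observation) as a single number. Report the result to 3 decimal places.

Posterior odds = (w_i f_i(x)) / (w_j f_j(x)); the normalising sum cancels.
Evaluate each component's likelihood at the observed value:
  L_Bull = (1/(0.7·√(2π)))·exp(−(2.0−-0.9)²/(2·0.7²)) = 0.569918·exp(-8.58163) = 0.00010687
  L_Neutral = (1/(1.1·√(2π)))·exp(−(2.0−0.2)²/(2·1.1²)) = 0.362675·exp(-1.33884) = 0.0950748
  L_Crisis = (1/(0.9·√(2π)))·exp(−(2.0−3.0)²/(2·0.9²)) = 0.443269·exp(-0.61728) = 0.239103
Posterior odds = (w_Crisis·L_Crisis) / (w_Neutral·L_Neutral) = (0.18·0.239103) / (0.49·0.0950748) = 0.0430385 / 0.0465866 ≈ 0.924

0.924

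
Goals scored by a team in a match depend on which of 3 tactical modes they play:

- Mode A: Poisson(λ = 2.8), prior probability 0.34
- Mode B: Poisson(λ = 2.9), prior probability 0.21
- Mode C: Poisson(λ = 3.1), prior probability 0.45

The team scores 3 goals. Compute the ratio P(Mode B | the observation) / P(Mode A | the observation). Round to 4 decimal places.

0.6209

Only the two components matter; the odds are (P(Z=i) f_i(x)) / (P(Z=j) f_j(x)).
Evaluate each component's likelihood at the observed value:
  p_A = 0.222484
  p_B = 0.22366
  p_C = 0.223677
0.0469686 / 0.0756445 ≈ 0.6209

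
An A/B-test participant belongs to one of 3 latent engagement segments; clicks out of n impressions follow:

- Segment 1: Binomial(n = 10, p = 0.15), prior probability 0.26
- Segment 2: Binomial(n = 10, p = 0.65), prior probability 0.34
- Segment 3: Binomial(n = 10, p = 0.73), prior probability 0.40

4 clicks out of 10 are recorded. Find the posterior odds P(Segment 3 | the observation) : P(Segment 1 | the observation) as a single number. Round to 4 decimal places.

Only the two components matter; the odds are (P(Z=i) f_i(x)) / (P(Z=j) f_j(x)).
Binomial probabilities:
  p_1 = 0.0400957
  p_2 = 0.0689098
  p_3 = 0.0231043
Posterior odds = (P(Z=3)·p_3) / (P(Z=1)·p_1) = (0.40·0.0231043) / (0.26·0.0400957) = 0.00924173 / 0.0104249 ≈ 0.8865

0.8865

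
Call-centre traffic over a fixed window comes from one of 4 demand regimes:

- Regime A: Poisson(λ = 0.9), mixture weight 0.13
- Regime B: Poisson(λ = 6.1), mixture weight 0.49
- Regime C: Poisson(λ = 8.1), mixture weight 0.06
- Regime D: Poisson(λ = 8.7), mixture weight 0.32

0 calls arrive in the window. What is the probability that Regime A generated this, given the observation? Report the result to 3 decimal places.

By Bayes' theorem, P(k | x) = π_k f_k(x) / Σ_j π_j f_j(x).
Component likelihoods at x = 0 calls:
  p_A = e^(−0.9)·0.9^0/0! = 0.40657
  p_B = e^(−6.1)·6.1^0/0! = 0.00224287
  p_C = e^(−8.1)·8.1^0/0! = 0.000303539
  p_D = e^(−8.7)·8.7^0/0! = 0.000166586
Unnormalised posteriors:
  π_A·p_A = 0.13 × 0.40657 = 0.0528541
  π_B·p_B = 0.49 × 0.00224287 = 0.00109901
  π_C·p_C = 0.06 × 0.000303539 = 1.82123e-05
  π_D·p_D = 0.32 × 0.000166586 = 5.33075e-05
Denominator: 0.0528541 + 0.00109901 + 1.82123e-05 + 5.33075e-05 = 0.0540246
Responsibility of Regime A: 0.0528541 / 0.0540246 ≈ 0.978

0.978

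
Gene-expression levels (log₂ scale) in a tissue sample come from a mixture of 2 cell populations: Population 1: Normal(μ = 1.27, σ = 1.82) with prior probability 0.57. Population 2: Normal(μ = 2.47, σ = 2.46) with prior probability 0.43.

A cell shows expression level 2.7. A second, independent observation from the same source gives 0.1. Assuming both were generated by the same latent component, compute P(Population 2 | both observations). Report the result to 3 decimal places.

0.302

By Bayes' theorem, P(k | x) = π_k f_k(x) / Σ_j π_j f_j(x).
Since both observations come from the same component, the likelihood for component k is f_k(x₁)·f_k(x₂).
  p_1 = [(1/(1.82·√(2π)))·exp(−(2.7−1.27)²/(2·1.82²)) = 0.219199·exp(-0.30867) = 0.160984] × [0.178279] = 0.0287001
  p_2 = [(1/(2.46·√(2π)))·exp(−(2.7−2.47)²/(2·2.46²)) = 0.162172·exp(-0.00437) = 0.161464] × [0.101959] = 0.0164628
Unnormalised posteriors:
  π_1·p_1 = 0.57 × 0.0287001 = 0.016359
  π_2·p_2 = 0.43 × 0.0164628 = 0.00707899
Sum: 0.016359 + 0.00707899 = 0.023438
P(Population 2 | x₁, x₂) ≈ 0.302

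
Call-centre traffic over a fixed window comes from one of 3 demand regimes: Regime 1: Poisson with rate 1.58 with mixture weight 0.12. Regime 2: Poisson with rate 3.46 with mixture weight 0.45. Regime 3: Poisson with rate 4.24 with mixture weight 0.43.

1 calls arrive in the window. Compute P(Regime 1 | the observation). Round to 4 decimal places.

P(component k | x) = π_k·f_k(x) / marginal(x), where marginal(x) = Σ_j π_j·f_j(x).
Component likelihoods at x = 1 calls:
  L_1 = 0.325441
  L_2 = 0.108747
  L_3 = 0.0610882
Prior × likelihood for each component:
  π_1·L_1 = 0.12 × 0.325441 = 0.0390529
  π_2·L_2 = 0.45 × 0.108747 = 0.0489361
  π_3·L_3 = 0.43 × 0.0610882 = 0.0262679
Sum: 0.0390529 + 0.0489361 + 0.0262679 = 0.114257
So the posterior for Regime 1 is 0.0390529 / 0.114257 ≈ 0.3418.

0.3418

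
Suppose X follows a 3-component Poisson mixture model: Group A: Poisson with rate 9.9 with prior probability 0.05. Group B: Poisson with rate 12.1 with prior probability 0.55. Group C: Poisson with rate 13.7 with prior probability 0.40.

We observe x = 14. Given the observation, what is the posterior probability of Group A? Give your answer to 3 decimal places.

P(component k | x) = π_k·f_k(x) / marginal(x), where marginal(x) = Σ_j π_j·f_j(x).
Poisson probabilities:
  L_A = e^(−9.9)·9.9^14/14! = 0.0499999
  L_B = e^(−12.1)·12.1^14/14! = 0.0919652
  L_C = e^(−13.7)·13.7^14/14! = 0.105644
Weight by the priors:
  π_A·L_A = 0.05 × 0.0499999 = 0.00249999
  π_B·L_B = 0.55 × 0.0919652 = 0.0505809
  π_C·L_C = 0.40 × 0.105644 = 0.0422576
Marginal: 0.00249999 + 0.0505809 + 0.0422576 = 0.0953385
P(Group A | 14) = 0.00249999 / 0.0953385 ≈ 0.026

0.026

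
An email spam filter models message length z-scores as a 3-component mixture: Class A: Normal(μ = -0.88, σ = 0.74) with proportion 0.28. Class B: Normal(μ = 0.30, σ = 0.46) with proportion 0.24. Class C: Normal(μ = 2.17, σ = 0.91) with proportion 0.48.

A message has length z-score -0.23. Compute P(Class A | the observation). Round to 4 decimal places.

0.4745

The responsibility of component k is w_k f_k(x) divided by Σ_j w_j f_j(x).
Evaluate each component's likelihood at the observed value:
  p_A = (1/(0.74·√(2π)))·exp(−(-0.23−-0.88)²/(2·0.74²)) = 0.539111·exp(-0.38577) = 0.366555
  p_B = (1/(0.46·√(2π)))·exp(−(-0.23−0.30)²/(2·0.46²)) = 0.867266·exp(-0.66375) = 0.446569
  p_C = (1/(0.91·√(2π)))·exp(−(-0.23−2.17)²/(2·0.91²)) = 0.438398·exp(-3.47784) = 0.0135351
Unnormalised posteriors:
  w_A·p_A = 0.28 × 0.366555 = 0.102635
  w_B·p_B = 0.24 × 0.446569 = 0.107176
  w_C·p_C = 0.48 × 0.0135351 = 0.00649685
Normaliser: 0.102635 + 0.107176 + 0.00649685 = 0.216309
P(Class A | the observation) = 0.102635 / 0.216309 ≈ 0.4745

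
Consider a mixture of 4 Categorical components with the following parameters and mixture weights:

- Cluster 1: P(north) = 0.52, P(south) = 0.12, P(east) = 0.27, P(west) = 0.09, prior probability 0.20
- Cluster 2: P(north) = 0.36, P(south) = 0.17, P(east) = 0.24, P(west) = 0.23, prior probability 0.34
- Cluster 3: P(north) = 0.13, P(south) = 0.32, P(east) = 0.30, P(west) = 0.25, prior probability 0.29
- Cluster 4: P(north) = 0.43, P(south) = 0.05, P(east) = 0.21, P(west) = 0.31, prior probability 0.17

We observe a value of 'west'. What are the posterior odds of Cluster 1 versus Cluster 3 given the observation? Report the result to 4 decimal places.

0.2483

Since P(k|x) ∝ π_k f_k(x), the posterior odds are π_i f_i(x) / (π_j f_j(x)).
Categorical probabilities:
  L_1 = P(west | comp) = 0.09
  L_2 = P(west | comp) = 0.23
  L_3 = P(west | comp) = 0.25
  L_4 = P(west | comp) = 0.31
0.018 / 0.0725 ≈ 0.2483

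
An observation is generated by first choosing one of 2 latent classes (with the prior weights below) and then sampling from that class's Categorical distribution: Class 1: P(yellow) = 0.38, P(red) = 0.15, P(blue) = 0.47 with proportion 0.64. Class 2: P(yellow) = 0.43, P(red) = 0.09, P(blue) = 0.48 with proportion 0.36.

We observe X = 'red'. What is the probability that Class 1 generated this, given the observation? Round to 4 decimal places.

The responsibility of component k is w_k f_k(x) divided by Σ_j w_j f_j(x).
Component likelihoods at x = 'red':
  p_1 = P(red | comp) = 0.15
  p_2 = P(red | comp) = 0.09
Multiply by the mixture weights:
  w_1·p_1 = 0.64 × 0.15 = 0.096
  w_2·p_2 = 0.36 × 0.09 = 0.0324
Sum: 0.096 + 0.0324 = 0.1284
P(Class 1 | x) = 0.096 / 0.1284 ≈ 0.7477

0.7477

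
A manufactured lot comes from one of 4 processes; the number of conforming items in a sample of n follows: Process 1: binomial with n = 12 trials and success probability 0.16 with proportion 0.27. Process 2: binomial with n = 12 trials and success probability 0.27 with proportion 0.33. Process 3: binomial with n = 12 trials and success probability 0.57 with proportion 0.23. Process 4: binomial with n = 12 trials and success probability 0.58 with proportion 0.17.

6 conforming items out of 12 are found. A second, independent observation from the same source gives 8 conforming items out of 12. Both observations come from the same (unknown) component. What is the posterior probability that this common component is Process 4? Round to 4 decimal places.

0.4250

The responsibility of component k is P(Z=k) f_k(x) divided by Σ_j P(Z=j) f_j(x).
Since both observations come from the same component, the likelihood for component k is f_k(x₁)·f_k(x₂).
  f_1 = [C(12,6)·0.16^6·0.84^6 = 924·1.67772e-05·0.351298 = 0.00544587] × [0.000105848] = 5.76434e-07
  f_2 = [C(12,6)·0.27^6·0.73^6 = 924·0.00038742·0.151334 = 0.0541741] × [0.00397015] = 0.000215079
  f_3 = [C(12,6)·0.57^6·0.43^6 = 924·0.0342964·0.00632136 = 0.200323] × [0.188572] = 0.0377755
  f_4 = [C(12,6)·0.58^6·0.42^6 = 924·0.0380687·0.00548903 = 0.193079] × [0.197254] = 0.0380857
Multiply by the mixture weights:
  P(Z=1)·f_1 = 0.27 × 5.76434e-07 = 1.55637e-07
  P(Z=2)·f_2 = 0.33 × 0.000215079 = 7.09761e-05
  P(Z=3)·f_3 = 0.23 × 0.0377755 = 0.00868835
  P(Z=4)·f_4 = 0.17 × 0.0380857 = 0.00647457
Normaliser: 1.55637e-07 + 7.09761e-05 + 0.00868835 + 0.00647457 = 0.0152341
Responsibility of Process 4: 0.00647457 / 0.0152341 ≈ 0.4250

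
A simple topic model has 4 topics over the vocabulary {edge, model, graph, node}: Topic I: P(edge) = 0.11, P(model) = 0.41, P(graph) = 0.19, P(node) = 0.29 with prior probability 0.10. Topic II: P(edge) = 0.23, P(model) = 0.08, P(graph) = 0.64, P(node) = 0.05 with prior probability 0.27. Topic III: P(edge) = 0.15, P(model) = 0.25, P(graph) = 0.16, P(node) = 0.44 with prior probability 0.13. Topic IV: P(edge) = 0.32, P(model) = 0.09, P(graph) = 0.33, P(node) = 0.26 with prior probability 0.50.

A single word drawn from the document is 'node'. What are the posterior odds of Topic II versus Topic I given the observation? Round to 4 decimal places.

0.4655

Posterior odds = (P(Z=i) f_i(x)) / (P(Z=j) f_j(x)); the normalising sum cancels.
Evaluate each component's likelihood at the observed value:
  p_I = 0.29
  p_II = 0.05
  p_III = 0.44
  p_IV = 0.26
Odds = (0.27/0.10) × (0.05/0.29) = 2.7 × 0.172414 ≈ 0.4655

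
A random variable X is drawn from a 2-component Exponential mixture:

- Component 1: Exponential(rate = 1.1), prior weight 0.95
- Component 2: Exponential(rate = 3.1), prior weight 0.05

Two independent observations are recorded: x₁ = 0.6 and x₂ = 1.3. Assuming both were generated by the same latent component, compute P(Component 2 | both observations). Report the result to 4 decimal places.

0.0093

The responsibility of component k is w_k f_k(x) divided by Σ_j w_j f_j(x).
Since both observations come from the same component, the likelihood for component k is f_k(x₁)·f_k(x₂).
  f_1 = [1.1·e^(−1.1·0.6) = 1.1·e^(−0.6600) = 0.568536] × [0.26324] = 0.149661
  f_2 = [3.1·e^(−3.1·0.6) = 3.1·e^(−1.8600) = 0.482585] × [0.0551004] = 0.0265906
Prior × likelihood for each component:
  w_1·f_1 = 0.95 × 0.149661 = 0.142178
  w_2·f_2 = 0.05 × 0.0265906 = 0.00132953
Marginal: 0.142178 + 0.00132953 = 0.143508
P(Component 2 | x₁,x₂) = 0.00132953 / 0.143508 ≈ 0.0093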